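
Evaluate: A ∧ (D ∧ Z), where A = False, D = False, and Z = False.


A = False, D = False, Z = False
Step 1: D ∧ Z = False AND False = False
Step 2: A ∧ False = False AND False = False
AND is true only when ALL operands are true.

False


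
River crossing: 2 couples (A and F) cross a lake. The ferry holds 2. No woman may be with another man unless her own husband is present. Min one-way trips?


Label couples A and F.
1. WA+WF → (far: WA,WF; near: HA,HF)
2. WA ←   (far: WF; near: HA,HF,WA)
3. HA+HF → (far: HA,HF,WF; near: WA)
4. HA ←   (far: HF,WF; near: HA,WA)  — HA returns, since WA is alone on near bank
5. HA+WA → (far: all four; near: empty)
Every state respects the constraint.
Minimum trips = 5

5


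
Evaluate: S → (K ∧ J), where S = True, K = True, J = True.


S = True, K = True, J = True
Step 1: K ∧ J = True AND True = True
Step 2: S → (True): false only when S=True and consequent=False.
Result: True

True


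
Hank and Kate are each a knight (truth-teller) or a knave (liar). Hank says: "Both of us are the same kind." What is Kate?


Hank says: "Both of us are the same kind."
Case 1: Hank is a Knight (truth-teller)
  Statement is true → they ARE the same → Kate is also a Knight
Case 2: Hank is a Knave (liar)
  Statement is false → they are NOT the same → Kate is a Knight
In both cases, Kate is a Knight.

Knight


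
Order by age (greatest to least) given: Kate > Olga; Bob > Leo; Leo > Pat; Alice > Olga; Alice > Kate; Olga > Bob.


Constraints: Kate > Olga; Bob > Leo; Leo > Pat; Alice > Olga; Alice > Kate; Olga > Bob
Method: at each step, the next-highest is the one remaining person who never appears on the smaller side of a constraint between remaining people.
  Step 1: remaining {Leo, Pat, Alice, Kate, Olga, Bob}; on the smaller side: {Leo, Pat, Kate, Olga, Bob} → Alice is next (Alice > Olga; Alice > Kate).
  Step 2: remaining {Leo, Pat, Kate, Olga, Bob}; on the smaller side: {Leo, Pat, Olga, Bob} → Kate is next (Kate > Olga).
  Step 3: remaining {Leo, Pat, Olga, Bob}; on the smaller side: {Leo, Pat, Bob} → Olga is next (Olga > Bob).
  Step 4: remaining {Leo, Pat, Bob}; on the smaller side: {Leo, Pat} → Bob is next (Bob > Leo).
  Step 5: remaining {Leo, Pat}; on the smaller side: {Pat} → Leo is next (Leo > Pat).
  Step 6: only Pat remains → lowest.
Final ranking (highest to lowest):

Alice > Kate > Olga > Bob > Leo > Pat


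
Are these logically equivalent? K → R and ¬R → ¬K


Expression 1: K → R
Expression 2: ¬R → ¬K
Truth table (K R | Expr1 Expr2):
  T T |   T     T
  T F |   F     F
  F T |   T     T
  F F |   T     T
All 4 rows agree, so the expressions are logically equivalent.

Yes


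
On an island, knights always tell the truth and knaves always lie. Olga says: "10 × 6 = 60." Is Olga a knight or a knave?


Statement: "10 × 6 = 60."
Actual: 10 × 6 = 60
Claimed: 60
Statement is TRUE → Olga tells the truth → Knight

Knight


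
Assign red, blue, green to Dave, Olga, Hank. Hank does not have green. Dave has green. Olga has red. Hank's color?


From clues:
  Dave → green
  Olga → red
By elimination, Hank gets the remaining.

blue


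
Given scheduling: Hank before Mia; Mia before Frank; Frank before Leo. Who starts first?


Constraints: Hank before Mia; Mia before Frank; Frank before Leo
The first task can have nothing scheduled before it, so it must never appear on the right of a 'before'.
Tasks appearing after some 'before': Mia, Frank, Leo.
The only task not in that list is Hank → it is first.

Hank


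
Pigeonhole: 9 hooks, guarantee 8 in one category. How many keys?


Pigeonhole: to guarantee k in one of n categories, need (k-1)×n + 1.
k = 8, n = 9
Minimum = (8-1) × 9 + 1 = 7 × 9 + 1

64


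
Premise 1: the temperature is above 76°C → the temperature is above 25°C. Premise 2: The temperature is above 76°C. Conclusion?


Modus ponens: P → Q, P ⊢ Q
P: the temperature is above 76°C
Q: the temperature is above 25°C
We have P → Q and P is true.
By modus ponens, Q must be true.

The temperature is above 25°C


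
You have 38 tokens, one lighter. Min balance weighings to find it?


Each weighing has 3 outcomes (left heavy / balance / right heavy), so k weighings distinguish at most 3^k cases; splitting into three near-equal groups achieves this.
Need 3^k ≥ 38: 3^3 = 27 < 38 ≤ 3^4 = 81
k = ⌈log₃(38)⌉ = 4

4


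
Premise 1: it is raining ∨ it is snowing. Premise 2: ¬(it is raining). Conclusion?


Disjunctive syllogism: P ∨ Q, ¬P ⊢ Q
Disjunction: it is raining ∨ it is snowing
We know it is not the case that it is raining.
By disjunctive syllogism, the other disjunct must be true.

It is snowing


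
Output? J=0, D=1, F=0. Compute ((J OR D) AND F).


J OR D = 0|1 = 1
1 AND 0 = 0

0


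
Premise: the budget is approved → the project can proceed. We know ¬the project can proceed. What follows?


Modus tollens: P → Q, ¬Q ⊢ ¬P
P: the budget is approved
Q: the project can proceed
We have P → Q and Q is false.
By modus tollens, P must be false.

It is not the case that the budget is approved


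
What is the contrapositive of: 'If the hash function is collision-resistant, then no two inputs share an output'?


Original: If the hash function is collision-resistant, then no two inputs share an output
Contrapositive: If ¬Q, then ¬P
Negate Q: not (no two inputs share an output)
Negate P: not (the hash function is collision-resistant)

If not (no two inputs share an output), then not (the hash function is collision-resistant).


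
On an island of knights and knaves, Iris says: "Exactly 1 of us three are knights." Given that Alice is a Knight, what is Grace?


Iris claims exactly 1 knights among Iris, Alice, Grace.
Given: Alice is a Knight.

Case 1: Iris is a Knight (tells truth)
  Then exactly 1 of the three are knights.
  Counting Iris, Alice: 2 knight(s) so far. Need -1 more → impossible.
Case 2: Iris is a Knave (lies)
  Then the count is NOT 1.
  If Grace = Knave, count = 1 = 1 → claim would be true, contradicts lie.
  If Grace = Knight, count = 2 ≠ 1 → lie confirmed ✓

Grace is a Knight.

Knight


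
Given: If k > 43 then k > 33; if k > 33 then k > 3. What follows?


Hypothetical syllogism: P → Q, Q → R ⊢ P → R
Premise 1: k > 43 → k > 33
Premise 2: k > 33 → k > 3
Chain the implications: the middle term (k > 33) links the two.
Conclusion: If k > 43, then k > 3.

If k > 43, then k > 3.


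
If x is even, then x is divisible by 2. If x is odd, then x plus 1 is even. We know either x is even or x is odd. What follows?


Constructive dilemma: (P → Q) ∧ (R → S), P ∨ R ⊢ Q ∨ S
Premise 1: x is even → x is divisible by 2
Premise 2: x is odd → x plus 1 is even
Premise 3: x is even ∨ x is odd
Case 1: Assuming x is even, then by Premise 1, x is divisible by 2.
Case 2: Assuming x is odd, then by Premise 2, x plus 1 is even.
Since one of x is even or x is odd must hold, we get x is divisible by 2 or x plus 1 is even.

x is divisible by 2 or x plus 1 is even.


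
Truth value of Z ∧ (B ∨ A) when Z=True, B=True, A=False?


Z = True, B = True, A = False
Expression: Z ∧ (B ∨ A)
Step 1: B ∨ A = True OR False = True
Step 2: Z ∧ (True) = True AND True = True

True


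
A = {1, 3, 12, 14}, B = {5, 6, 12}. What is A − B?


A = {1, 3, 12, 14}
B = {5, 6, 12}
Operation: difference A − B
In A but not B: 1, 3, 14

{1, 3, 14}


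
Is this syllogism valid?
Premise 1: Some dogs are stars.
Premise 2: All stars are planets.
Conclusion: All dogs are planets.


Premise 1: Some dogs are stars.
Premise 2: All stars are planets.
Conclusion: All dogs are planets.
Fallacy: illicit minor. The minor term (dogs) is distributed in the conclusion ('All dogs ...') but undistributed in its premise ('Some dogs are stars' doesn't cover all dogs).
Only 'Some dogs are planets' follows, not 'All'.

Invalid


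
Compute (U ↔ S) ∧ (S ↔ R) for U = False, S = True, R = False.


U = False, S = True, R = False
Step 1: U ↔ S is true when U and S have the same value. Result: False
Step 2: S ↔ R is true when S and R have the same value. Result: False
Step 3: False ∧ False = False

False


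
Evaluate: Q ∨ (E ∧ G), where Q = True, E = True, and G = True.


Q = True, E = True, G = True
Step 1: E ∧ G = True AND True = True
Step 2: Q ∨ True = True OR True = True
AND evaluated first (higher precedence); then OR applied.

True


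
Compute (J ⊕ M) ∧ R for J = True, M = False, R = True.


J = True, M = False, R = True
Step 1: J ⊕ M = True XOR False = True
Step 2: True ∧ R = True AND True = True
XOR true when exactly one of J,M is true; then AND with R.

True


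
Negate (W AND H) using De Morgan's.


De Morgan's law: ¬(P ∧ Q) ≡ ¬P ∨ ¬Q
¬(W ∧ H) = ¬W ∨ ¬H

¬W ∨ ¬H


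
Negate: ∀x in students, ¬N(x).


Original: ∀x ¬N(x)
Rule: ¬∀→∃, ¬∃→∀, negate predicate.
Negation: ∃x N(x)

∃x N(x)


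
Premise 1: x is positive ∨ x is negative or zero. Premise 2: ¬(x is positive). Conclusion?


Disjunctive syllogism: P ∨ Q, ¬P ⊢ Q
Disjunction: x is positive ∨ x is negative or zero
We know it is not the case that x is positive.
By disjunctive syllogism, the other disjunct must be true.

x is negative or zero


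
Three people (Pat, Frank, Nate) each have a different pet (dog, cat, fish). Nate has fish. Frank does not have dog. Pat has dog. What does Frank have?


From clues:
  Nate → fish
  Pat → dog
By elimination, Frank gets the remaining.

cat


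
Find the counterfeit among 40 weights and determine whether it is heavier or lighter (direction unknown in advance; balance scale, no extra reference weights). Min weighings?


Let n = 40. 80 possibilities (n weights × lighter/heavier); each weighing has 3 outcomes.
Bound for k weighings: say the first weighing puts j weights on each pan. If it tips, the 2j weighed weights remain suspects (each with a known direction) and k-1 weighings give 3^(k-1) outcomes; 3^(k-1) is odd, so 2j ≤ 3^(k-1) - 1. If it balances, the n - 2j unweighed weights remain with direction unknown: 2(n - 2j) ≤ 3^(k-1) - 1 by the same parity argument. Adding, n ≤ (3^(k-1) - 1) + (3^(k-1) - 1)/2 = (3^k - 3)/2, and the classical three-group strategy achieves this (3 weights in 2 weighings, 12 in 3, 39 in 4, 120 in 5).
So we need the smallest k with (3^k - 3)/2 ≥ 40.
k = 4: (3^4 - 3)/2 = 39 < 40 ✗
k = 5: (3^5 - 3)/2 = 120 ≥ 40 ✓

5


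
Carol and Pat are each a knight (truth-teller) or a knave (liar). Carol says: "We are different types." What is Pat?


Carol says: "We are different types."
Case 1: Carol is a Knight (truth-teller)
  Statement is true → they ARE different → Pat is a Knave
Case 2: Carol is a Knave (liar)
  Statement is false → they are NOT different → Pat is a Knave
In both cases, Pat is a Knave.

Knave


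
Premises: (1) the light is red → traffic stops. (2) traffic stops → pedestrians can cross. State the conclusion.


Hypothetical syllogism: P → Q, Q → R ⊢ P → R
Premise 1: the light is red → traffic stops
Premise 2: traffic stops → pedestrians can cross
Chain the implications: the middle term (traffic stops) links the two.
Conclusion: If the light is red, then pedestrians can cross.

If the light is red, then pedestrians can cross.


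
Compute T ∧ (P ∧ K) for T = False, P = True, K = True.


T = False, P = True, K = True
Step 1: P ∧ K = True AND True = True
Step 2: T ∧ True = False AND True = False
AND is true only when ALL operands are true.

False


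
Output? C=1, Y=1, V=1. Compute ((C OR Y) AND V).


C OR Y = 1|1 = 1
1 AND 1 = 1

1


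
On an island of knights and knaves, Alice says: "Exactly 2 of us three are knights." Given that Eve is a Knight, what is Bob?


Alice claims exactly 2 knights among Alice, Eve, Bob.
Given: Eve is a Knight.

Case 1: Alice is a Knight (tells truth)
  Then exactly 2 of the three are knights.
  Counting Alice, Eve: 2 knight(s) so far. Need 0 more → Bob = Knave.
Case 2: Alice is a Knave (lies)
  Then the count is NOT 2.
  If Bob = Knight, count = 2 = 2 → claim would be true, contradicts lie.
  If Bob = Knave, count = 1 ≠ 2 → lie confirmed ✓

Bob is a Knave.

Knave


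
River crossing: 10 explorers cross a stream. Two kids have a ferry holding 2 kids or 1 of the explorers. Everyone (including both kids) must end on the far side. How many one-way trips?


Per crossing of one of the explorers: kids→, one←, one of the explorers→, one← = 4 trips
10 × 4 = 40, + 1 final kids→ = 41
Minimum trips = 41

41


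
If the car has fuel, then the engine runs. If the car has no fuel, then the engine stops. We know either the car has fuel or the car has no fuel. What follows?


Constructive dilemma: (P → Q) ∧ (R → S), P ∨ R ⊢ Q ∨ S
Premise 1: the car has fuel → the engine runs
Premise 2: the car has no fuel → the engine stops
Premise 3: the car has fuel ∨ the car has no fuel
Case 1: Assuming the car has fuel, then by Premise 1, the engine runs.
Case 2: Assuming the car has no fuel, then by Premise 2, the engine stops.
Since one of the car has fuel or the car has no fuel must hold, we get the engine runs or the engine stops.

The engine runs or the engine stops.


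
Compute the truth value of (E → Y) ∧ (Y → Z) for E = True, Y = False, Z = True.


E = True, Y = False, Z = True
Step 1: E → Y is false only when E=True and Y=False. Result: False
Step 2: Y → Z is false only when Y=True and Z=False. Result: True
Step 3: False ∧ True = False

False


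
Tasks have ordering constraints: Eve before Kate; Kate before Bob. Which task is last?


Constraints: Eve before Kate; Kate before Bob
The last task can have nothing scheduled after it, so it must never appear on the left of a 'before'.
Tasks appearing before some other task: Eve, Kate.
The only task not in that list is Bob → it is last.

Bob


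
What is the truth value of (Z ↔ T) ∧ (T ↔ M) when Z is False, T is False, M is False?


Z = False, T = False, M = False
Step 1: Z ↔ T is true when Z and T have the same value. Result: True
Step 2: T ↔ M is true when T and M have the same value. Result: True
Step 3: True ∧ True = True

True


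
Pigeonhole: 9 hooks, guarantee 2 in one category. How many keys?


Pigeonhole: to guarantee k in one of n categories, need (k-1)×n + 1.
k = 2, n = 9
Minimum = (2-1) × 9 + 1 = 1 × 9 + 1

10


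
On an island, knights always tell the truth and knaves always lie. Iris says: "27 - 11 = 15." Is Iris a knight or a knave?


Statement: "27 - 11 = 15."
Actual: 27 - 11 = 16
Claimed: 15
Statement is FALSE → Iris lies → Knave

Knave


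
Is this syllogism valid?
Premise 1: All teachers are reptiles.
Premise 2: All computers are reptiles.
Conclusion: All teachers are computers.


Premise 1: All teachers are reptiles.
Premise 2: All computers are reptiles.
Conclusion: All teachers are computers.
Fallacy: undistributed middle. reptiles is predicate in both.
Counterexample: teachers and computers could be disjoint subsets of reptiles.

Invalid


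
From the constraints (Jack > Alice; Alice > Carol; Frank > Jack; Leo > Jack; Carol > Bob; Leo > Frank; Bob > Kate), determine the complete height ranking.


Constraints: Jack > Alice; Alice > Carol; Frank > Jack; Leo > Jack; Carol > Bob; Leo > Frank; Bob > Kate
Method: at each step, the next-highest is the one remaining person who never appears on the smaller side of a constraint between remaining people.
  Step 1: remaining {Kate, Bob, Frank, Carol, Alice, Leo, Jack}; on the smaller side: {Kate, Bob, Frank, Carol, Alice, Jack} → Leo is next (Leo > Jack; Leo > Frank).
  Step 2: remaining {Kate, Bob, Frank, Carol, Alice, Jack}; on the smaller side: {Kate, Bob, Carol, Alice, Jack} → Frank is next (Frank > Jack).
  Step 3: remaining {Kate, Bob, Carol, Alice, Jack}; on the smaller side: {Kate, Bob, Carol, Alice} → Jack is next (Jack > Alice).
  Step 4: remaining {Kate, Bob, Carol, Alice}; on the smaller side: {Kate, Bob, Carol} → Alice is next (Alice > Carol).
  Step 5: remaining {Kate, Bob, Carol}; on the smaller side: {Kate, Bob} → Carol is next (Carol > Bob).
  Step 6: remaining {Kate, Bob}; on the smaller side: {Kate} → Bob is next (Bob > Kate).
  Step 7: only Kate remains → lowest.
Final ranking (highest to lowest):

Leo > Frank > Jack > Alice > Carol > Bob > Kate


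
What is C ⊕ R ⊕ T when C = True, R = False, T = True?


C = True, R = False, T = True
Step 1: C ⊕ R = True XOR False = True
Step 2: True ⊕ T = True XOR True = False
XOR is true when an odd number of operands are true.

False


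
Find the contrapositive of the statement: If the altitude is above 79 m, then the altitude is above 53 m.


Original: If the altitude is above 79 m, then the altitude is above 53 m
Contrapositive: If ¬Q, then ¬P
Negate Q: not (the altitude is above 53 m)
Negate P: not (the altitude is above 79 m)

If not (the altitude is above 53 m), then not (the altitude is above 79 m).


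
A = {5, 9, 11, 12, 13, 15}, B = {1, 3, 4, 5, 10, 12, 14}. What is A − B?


A = {5, 9, 11, 12, 13, 15}
B = {1, 3, 4, 5, 10, 12, 14}
Operation: difference A − B
In A but not B: 9, 11, 13, 15

{9, 11, 13, 15}


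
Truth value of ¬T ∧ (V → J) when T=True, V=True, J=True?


T = True, V = True, J = True
Expression: ¬T ∧ (V → J)
Step 1: ¬T = NOT True = False
Step 2: V → J = True → True (false only if V=True, J=False) = True
Step 3: (False) ∧ (True) = False AND True = False

False


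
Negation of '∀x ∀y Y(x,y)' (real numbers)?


Original: ∀x ∀y Y(x,y)
Rule: ¬∀→∃, ¬∃→∀, negate predicate.
Negation: ∃x ∃y ¬Y(x,y)

∃x ∃y ¬Y(x,y)


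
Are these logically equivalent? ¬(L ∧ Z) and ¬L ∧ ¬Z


Expression 1: ¬(L ∧ Z)
Expression 2: ¬L ∧ ¬Z
Truth table (L Z | Expr1 Expr2):
  T T |   F     F
  T F |   T     F   ← differ
  F T |   T     F   ← differ
  F F |   T     T
Counterexample: L=T, Z=F gives Expr1 = T but Expr2 = F, so the expressions are NOT logically equivalent.

No


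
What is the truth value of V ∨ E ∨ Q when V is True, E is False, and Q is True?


V = True, E = False, Q = True
Step 1: V ∨ E = True OR False = True
Step 2: True ∨ Q = True OR True = True
OR is true when at least one operand is true.

True


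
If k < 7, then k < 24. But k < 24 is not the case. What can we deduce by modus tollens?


Modus tollens: P → Q, ¬Q ⊢ ¬P
P: k < 7
Q: k < 24
We have P → Q and Q is false.
By modus tollens, P must be false.

It is not the case that k < 7


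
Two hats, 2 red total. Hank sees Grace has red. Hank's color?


Total red = 2, Grace = red
Red accounted for: 1
Remaining for Hank: 1
Hank's hat is red.

red


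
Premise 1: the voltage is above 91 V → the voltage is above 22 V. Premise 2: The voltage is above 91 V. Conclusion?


Modus ponens: P → Q, P ⊢ Q
P: the voltage is above 91 V
Q: the voltage is above 22 V
We have P → Q and P is true.
By modus ponens, Q must be true.

The voltage is above 22 V


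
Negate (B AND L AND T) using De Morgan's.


De Morgan's law: ¬(P ∧ Q ∧ R) ≡ ¬P ∨ ¬Q ∨ ¬R
¬(B ∧ L ∧ T) = ¬B ∨ ¬L ∨ ¬T

¬B ∨ ¬L ∨ ¬T


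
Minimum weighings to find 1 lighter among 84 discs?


Each weighing has 3 outcomes (left heavy / balance / right heavy), so k weighings distinguish at most 3^k cases; splitting into three near-equal groups achieves this.
Need 3^k ≥ 84: 3^4 = 81 < 84 ≤ 3^5 = 243
k = ⌈log₃(84)⌉ = 5

5


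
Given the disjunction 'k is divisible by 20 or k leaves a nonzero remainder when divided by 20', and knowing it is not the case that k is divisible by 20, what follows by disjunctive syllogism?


Disjunctive syllogism: P ∨ Q, ¬P ⊢ Q
Disjunction: k is divisible by 20 ∨ k leaves a nonzero remainder when divided by 20
We know it is not the case that k is divisible by 20.
By disjunctive syllogism, the other disjunct must be true.

k leaves a nonzero remainder when divided by 20


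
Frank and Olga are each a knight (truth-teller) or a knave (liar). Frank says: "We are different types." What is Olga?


Frank says: "We are different types."
Case 1: Frank is a Knight (truth-teller)
  Statement is true → they ARE different → Olga is a Knave
Case 2: Frank is a Knave (liar)
  Statement is false → they are NOT different → Olga is a Knave
In both cases, Olga is a Knave.

Knave


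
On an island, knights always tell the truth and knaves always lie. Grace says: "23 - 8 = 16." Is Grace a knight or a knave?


Statement: "23 - 8 = 16."
Actual: 23 - 8 = 15
Claimed: 16
Statement is FALSE → Grace lies → Knave

Knave


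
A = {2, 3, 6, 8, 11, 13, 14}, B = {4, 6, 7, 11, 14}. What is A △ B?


A = {2, 3, 6, 8, 11, 13, 14}
B = {4, 6, 7, 11, 14}
Operation: symmetric difference
In A only: [2, 3, 8, 13], in B only: [4, 7]

{2, 3, 4, 7, 8, 13}


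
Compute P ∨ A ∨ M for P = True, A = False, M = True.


P = True, A = False, M = True
Step 1: P ∨ A = True OR False = True
Step 2: True ∨ M = True OR True = True
OR is true when at least one operand is true.

True


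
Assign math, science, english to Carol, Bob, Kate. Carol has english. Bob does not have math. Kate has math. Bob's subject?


From clues:
  Kate → math
  Carol → english
By elimination, Bob gets the remaining.

science


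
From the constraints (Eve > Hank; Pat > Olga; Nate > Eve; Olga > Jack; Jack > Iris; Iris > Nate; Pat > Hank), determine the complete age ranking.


Constraints: Eve > Hank; Pat > Olga; Nate > Eve; Olga > Jack; Jack > Iris; Iris > Nate; Pat > Hank
Method: at each step, the next-highest is the one remaining person who never appears on the smaller side of a constraint between remaining people.
  Step 1: remaining {Nate, Pat, Jack, Hank, Olga, Iris, Eve}; on the smaller side: {Nate, Jack, Hank, Olga, Iris, Eve} → Pat is next (Pat > Olga; Pat > Hank).
  Step 2: remaining {Nate, Jack, Hank, Olga, Iris, Eve}; on the smaller side: {Nate, Jack, Hank, Iris, Eve} → Olga is next (Olga > Jack).
  Step 3: remaining {Nate, Jack, Hank, Iris, Eve}; on the smaller side: {Nate, Hank, Iris, Eve} → Jack is next (Jack > Iris).
  Step 4: remaining {Nate, Hank, Iris, Eve}; on the smaller side: {Nate, Hank, Eve} → Iris is next (Iris > Nate).
  Step 5: remaining {Nate, Hank, Eve}; on the smaller side: {Hank, Eve} → Nate is next (Nate > Eve).
  Step 6: remaining {Hank, Eve}; on the smaller side: {Hank} → Eve is next (Eve > Hank).
  Step 7: only Hank remains → lowest.
Final ranking (highest to lowest):

Pat > Olga > Jack > Iris > Nate > Eve > Hank


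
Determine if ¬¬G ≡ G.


Expression 1: ¬¬G
Expression 2: G
Truth table (G | Expr1 Expr2):
  T |   T     T
  F |   F     F
All 2 rows agree, so the expressions are logically equivalent.

Yes


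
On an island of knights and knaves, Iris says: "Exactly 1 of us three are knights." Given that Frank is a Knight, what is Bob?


Iris claims exactly 1 knights among Iris, Frank, Bob.
Given: Frank is a Knight.

Case 1: Iris is a Knight (tells truth)
  Then exactly 1 of the three are knights.
  Counting Iris, Frank: 2 knight(s) so far. Need -1 more → impossible.
Case 2: Iris is a Knave (lies)
  Then the count is NOT 1.
  If Bob = Knave, count = 1 = 1 → claim would be true, contradicts lie.
  If Bob = Knight, count = 2 ≠ 1 → lie confirmed ✓

Bob is a Knight.

Knight


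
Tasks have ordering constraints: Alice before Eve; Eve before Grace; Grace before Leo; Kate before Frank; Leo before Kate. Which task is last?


Constraints: Alice before Eve; Eve before Grace; Grace before Leo; Kate before Frank; Leo before Kate
The last task can have nothing scheduled after it, so it must never appear on the left of a 'before'.
Tasks appearing before some other task: Alice, Eve, Grace, Kate, Leo.
The only task not in that list is Frank → it is last.

Frank


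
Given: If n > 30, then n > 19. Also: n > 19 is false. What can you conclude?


Modus tollens: P → Q, ¬Q ⊢ ¬P
P: n > 30
Q: n > 19
We have P → Q and Q is false.
By modus tollens, P must be false.

It is not the case that n > 30


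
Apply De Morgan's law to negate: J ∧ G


De Morgan's law: ¬(P ∧ Q) ≡ ¬P ∨ ¬Q
¬(J ∧ G) = ¬J ∨ ¬G

¬J ∨ ¬G


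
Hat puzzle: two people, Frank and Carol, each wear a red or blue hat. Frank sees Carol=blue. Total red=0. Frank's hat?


Total red = 0, Carol = blue
Red accounted for: 0
Remaining for Frank: 0
Frank's hat is blue.

blue


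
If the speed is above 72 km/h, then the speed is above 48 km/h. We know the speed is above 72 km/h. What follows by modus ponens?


Modus ponens: P → Q, P ⊢ Q
P: the speed is above 72 km/h
Q: the speed is above 48 km/h
We have P → Q and P is true.
By modus ponens, Q must be true.

The speed is above 48 km/h


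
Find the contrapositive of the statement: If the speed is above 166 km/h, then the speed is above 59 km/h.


Original: If the speed is above 166 km/h, then the speed is above 59 km/h
Contrapositive: If ¬Q, then ¬P
Negate Q: not (the speed is above 59 km/h)
Negate P: not (the speed is above 166 km/h)

If not (the speed is above 59 km/h), then not (the speed is above 166 km/h).


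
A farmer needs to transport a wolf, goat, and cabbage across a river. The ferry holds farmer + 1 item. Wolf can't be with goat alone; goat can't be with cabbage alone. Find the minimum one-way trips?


1. farmer+goat → 2. farmer ← 3. farmer+wolf → 4. farmer+goat ← 5. farmer+cabbage → 6. farmer ← 7. farmer+goat →
Minimum trips = 7

7


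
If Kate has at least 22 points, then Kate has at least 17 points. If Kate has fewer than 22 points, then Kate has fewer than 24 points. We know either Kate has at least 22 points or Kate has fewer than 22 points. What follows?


Constructive dilemma: (P → Q) ∧ (R → S), P ∨ R ⊢ Q ∨ S
Premise 1: Kate has at least 22 points → Kate has at least 17 points
Premise 2: Kate has fewer than 22 points → Kate has fewer than 24 points
Premise 3: Kate has at least 22 points ∨ Kate has fewer than 22 points
Case 1: Assuming Kate has at least 22 points, then by Premise 1, Kate has at least 17 points.
Case 2: Assuming Kate has fewer than 22 points, then by Premise 2, Kate has fewer than 24 points.
Since one of Kate has at least 22 points or Kate has fewer than 22 points must hold, we get Kate has at least 17 points or Kate has fewer than 24 points.

Kate has at least 17 points or Kate has fewer than 24 points.


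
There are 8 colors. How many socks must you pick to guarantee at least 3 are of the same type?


Pigeonhole: to guarantee k in one of n categories, need (k-1)×n + 1.
k = 3, n = 8
Minimum = (3-1) × 8 + 1 = 2 × 8 + 1

17


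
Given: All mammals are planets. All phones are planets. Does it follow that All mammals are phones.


Premise 1: All mammals are planets.
Premise 2: All phones are planets.
Conclusion: All mammals are phones.
Fallacy: undistributed middle. planets is predicate in both.
Counterexample: mammals and phones could be disjoint subsets of planets.

Invalid


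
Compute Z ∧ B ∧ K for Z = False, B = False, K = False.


Z = False, B = False, K = False
Step 1: Z ∧ B = False AND False = False
Step 2: (False) ∧ K = (False) AND False = False
AND is true only when ALL operands are true.

False


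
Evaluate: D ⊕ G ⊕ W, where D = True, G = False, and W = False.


D = True, G = False, W = False
Step 1: D ⊕ G = True XOR False = True
Step 2: True ⊕ W = True XOR False = True
XOR is true when an odd number of operands are true.

True


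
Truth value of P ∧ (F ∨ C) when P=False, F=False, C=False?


P = False, F = False, C = False
Expression: P ∧ (F ∨ C)
Step 1: F ∨ C = False OR False = False
Step 2: P ∧ (False) = False AND False = False

False


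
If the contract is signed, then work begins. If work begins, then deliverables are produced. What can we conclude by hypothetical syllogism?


Hypothetical syllogism: P → Q, Q → R ⊢ P → R
Premise 1: the contract is signed → work begins
Premise 2: work begins → deliverables are produced
Chain the implications: the middle term (work begins) links the two.
Conclusion: If the contract is signed, then deliverables are produced.

If the contract is signed, then deliverables are produced.


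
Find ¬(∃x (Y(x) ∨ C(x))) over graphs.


Original: ∃x (Y(x) ∨ C(x))
Rule: ¬∀→∃, ¬∃→∀, negate predicate.
Negation: ∀x (¬Y(x) ∧ ¬C(x))

∀x (¬Y(x) ∧ ¬C(x))


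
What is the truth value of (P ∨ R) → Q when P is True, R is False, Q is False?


P = True, R = False, Q = False
Step 1: P ∨ R = True OR False = True
Step 2: (True) → Q: false only when antecedent=True and Q=False.
Result: False

False


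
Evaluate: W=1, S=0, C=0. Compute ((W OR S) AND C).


W OR S = 1|0 = 1
1 AND 0 = 0

0


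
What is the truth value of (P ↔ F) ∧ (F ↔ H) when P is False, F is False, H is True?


P = False, F = False, H = True
Step 1: P ↔ F is true when P and F have the same value. Result: True
Step 2: F ↔ H is true when F and H have the same value. Result: False
Step 3: True ∧ False = False

False


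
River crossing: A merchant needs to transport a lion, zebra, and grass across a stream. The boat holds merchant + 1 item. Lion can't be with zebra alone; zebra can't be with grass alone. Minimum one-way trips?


1. merchant+zebra → 2. merchant ← 3. merchant+lion → 4. merchant+zebra ← 5. merchant+grass → 6. merchant ← 7. merchant+zebra →
Minimum trips = 7

7


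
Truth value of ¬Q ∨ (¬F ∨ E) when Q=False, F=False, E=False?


Q = False, F = False, E = False
Expression: ¬Q ∨ (¬F ∨ E)
Step 1: ¬F = NOT False = True
Step 2: ¬F ∨ E = True OR False = True
Step 3: ¬Q = NOT False = True
Step 4: (True) ∨ (True) = True OR True = True

True


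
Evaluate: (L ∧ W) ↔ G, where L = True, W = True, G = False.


L = True, W = True, G = False
Step 1: L ∧ W = True AND True = True
Step 2: (True) ↔ G: true when both sides have same truth value.
Result: True ↔ False = False

False


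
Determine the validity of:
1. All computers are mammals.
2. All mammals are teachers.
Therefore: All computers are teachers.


Premise 1: All computers are mammals.
Premise 2: All mammals are teachers.
Conclusion: All computers are teachers.
Barbara syllogism (AAA-1): All A are B, All B are C → All A are C.
Middle term (mammals) distributed in premise 2.

Valid


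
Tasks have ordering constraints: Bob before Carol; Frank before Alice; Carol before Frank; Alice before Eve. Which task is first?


Constraints: Bob before Carol; Frank before Alice; Carol before Frank; Alice before Eve
The first task can have nothing scheduled before it, so it must never appear on the right of a 'before'.
Tasks appearing after some 'before': Carol, Alice, Frank, Eve.
The only task not in that list is Bob → it is first.

Bob


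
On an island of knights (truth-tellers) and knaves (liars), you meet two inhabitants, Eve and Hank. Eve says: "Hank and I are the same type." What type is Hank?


Eve says: "Hank and I are the same type."
Case 1: Eve is a Knight (truth-teller)
  Statement is true → they ARE the same → Hank is also a Knight
Case 2: Eve is a Knave (liar)
  Statement is false → they are NOT the same → Hank is a Knight
In both cases, Hank is a Knight.

Knight


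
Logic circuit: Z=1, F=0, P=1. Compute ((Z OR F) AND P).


Z OR F = 1|0 = 1
1 AND 1 = 1

1


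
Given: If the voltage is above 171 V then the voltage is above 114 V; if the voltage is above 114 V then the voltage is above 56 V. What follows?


Hypothetical syllogism: P → Q, Q → R ⊢ P → R
Premise 1: the voltage is above 171 V → the voltage is above 114 V
Premise 2: the voltage is above 114 V → the voltage is above 56 V
Chain the implications: the middle term (the voltage is above 114 V) links the two.
Conclusion: If the voltage is above 171 V, then the voltage is above 56 V.

If the voltage is above 171 V, then the voltage is above 56 V.


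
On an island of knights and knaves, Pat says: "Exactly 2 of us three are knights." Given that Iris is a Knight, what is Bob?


Pat claims exactly 2 knights among Pat, Iris, Bob.
Given: Iris is a Knight.

Case 1: Pat is a Knight (tells truth)
  Then exactly 2 of the three are knights.
  Counting Pat, Iris: 2 knight(s) so far. Need 0 more → Bob = Knave.
Case 2: Pat is a Knave (lies)
  Then the count is NOT 2.
  If Bob = Knight, count = 2 = 2 → claim would be true, contradicts lie.
  If Bob = Knave, count = 1 ≠ 2 → lie confirmed ✓

Bob is a Knave.

Knave


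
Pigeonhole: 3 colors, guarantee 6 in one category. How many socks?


Pigeonhole: to guarantee k in one of n categories, need (k-1)×n + 1.
k = 6, n = 3
Minimum = (6-1) × 3 + 1 = 5 × 3 + 1

16


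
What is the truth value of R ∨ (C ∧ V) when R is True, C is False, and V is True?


R = True, C = False, V = True
Step 1: C ∧ V = False AND True = False
Step 2: R ∨ False = True OR False = True
AND evaluated first (higher precedence); then OR applied.

True


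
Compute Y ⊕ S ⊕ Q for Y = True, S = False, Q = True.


Y = True, S = False, Q = True
Step 1: Y ⊕ S = True XOR False = True
Step 2: True ⊕ Q = True XOR True = False
XOR is true when an odd number of operands are true.

False


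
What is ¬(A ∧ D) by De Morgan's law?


De Morgan's law: ¬(P ∧ Q) ≡ ¬P ∨ ¬Q
¬(A ∧ D) = ¬A ∨ ¬D

¬A ∨ ¬D


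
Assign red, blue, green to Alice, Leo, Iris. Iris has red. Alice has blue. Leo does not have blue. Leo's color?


From clues:
  Iris → red
  Alice → blue
By elimination, Leo gets the remaining.

green


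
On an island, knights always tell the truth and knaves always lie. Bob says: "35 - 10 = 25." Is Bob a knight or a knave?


Statement: "35 - 10 = 25."
Actual: 35 - 10 = 25
Claimed: 25
Statement is TRUE → Bob tells the truth → Knight

Knight


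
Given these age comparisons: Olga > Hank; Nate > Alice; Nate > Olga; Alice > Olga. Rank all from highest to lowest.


Constraints: Olga > Hank; Nate > Alice; Nate > Olga; Alice > Olga
Method: at each step, the next-highest is the one remaining person who never appears on the smaller side of a constraint between remaining people.
  Step 1: remaining {Hank, Olga, Alice, Nate}; on the smaller side: {Hank, Olga, Alice} → Nate is next (Nate > Alice; Nate > Olga).
  Step 2: remaining {Hank, Olga, Alice}; on the smaller side: {Hank, Olga} → Alice is next (Alice > Olga).
  Step 3: remaining {Hank, Olga}; on the smaller side: {Hank} → Olga is next (Olga > Hank).
  Step 4: only Hank remains → lowest.
Final ranking (highest to lowest):

Nate > Alice > Olga > Hank


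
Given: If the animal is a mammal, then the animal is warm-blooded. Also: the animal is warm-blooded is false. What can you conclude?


Modus tollens: P → Q, ¬Q ⊢ ¬P
P: the animal is a mammal
Q: the animal is warm-blooded
We have P → Q and Q is false.
By modus tollens, P must be false.

It is not the case that the animal is a mammal


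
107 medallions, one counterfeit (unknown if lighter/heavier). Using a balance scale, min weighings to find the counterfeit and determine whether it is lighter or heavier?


Let n = 107. 214 possibilities (n medallions × lighter/heavier); each weighing has 3 outcomes.
Bound for k weighings: say the first weighing puts j medallions on each pan. If it tips, the 2j weighed medallions remain suspects (each with a known direction) and k-1 weighings give 3^(k-1) outcomes; 3^(k-1) is odd, so 2j ≤ 3^(k-1) - 1. If it balances, the n - 2j unweighed medallions remain with direction unknown: 2(n - 2j) ≤ 3^(k-1) - 1 by the same parity argument. Adding, n ≤ (3^(k-1) - 1) + (3^(k-1) - 1)/2 = (3^k - 3)/2, and the classical three-group strategy achieves this (3 medallions in 2 weighings, 12 in 3, 39 in 4, 120 in 5).
So we need the smallest k with (3^k - 3)/2 ≥ 107.
k = 4: (3^4 - 3)/2 = 39 < 107 ✗
k = 5: (3^5 - 3)/2 = 120 ≥ 107 ✓

5


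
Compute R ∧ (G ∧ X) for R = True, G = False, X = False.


R = True, G = False, X = False
Step 1: G ∧ X = False AND False = False
Step 2: R ∧ False = True AND False = False
AND is true only when ALL operands are true.

False


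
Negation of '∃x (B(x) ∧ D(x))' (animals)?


Original: ∃x (B(x) ∧ D(x))
Rule: ¬∀→∃, ¬∃→∀, negate predicate.
Negation: ∀x (¬B(x) ∨ ¬D(x))

∀x (¬B(x) ∨ ¬D(x))


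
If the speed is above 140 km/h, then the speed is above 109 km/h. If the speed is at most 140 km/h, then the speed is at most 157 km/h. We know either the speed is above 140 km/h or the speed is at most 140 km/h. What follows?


Constructive dilemma: (P → Q) ∧ (R → S), P ∨ R ⊢ Q ∨ S
Premise 1: the speed is above 140 km/h → the speed is above 109 km/h
Premise 2: the speed is at most 140 km/h → the speed is at most 157 km/h
Premise 3: the speed is above 140 km/h ∨ the speed is at most 140 km/h
Case 1: Assuming the speed is above 140 km/h, then by Premise 1, the speed is above 109 km/h.
Case 2: Assuming the speed is at most 140 km/h, then by Premise 2, the speed is at most 157 km/h.
Since one of the speed is above 140 km/h or the speed is at most 140 km/h must hold, we get the speed is above 109 km/h or the speed is at most 157 km/h.

The speed is above 109 km/h or the speed is at most 157 km/h.


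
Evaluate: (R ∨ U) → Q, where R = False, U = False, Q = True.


R = False, U = False, Q = True
Step 1: R ∨ U = False OR False = False
Step 2: (False) → Q: false only when antecedent=True and Q=False.
Result: True

True


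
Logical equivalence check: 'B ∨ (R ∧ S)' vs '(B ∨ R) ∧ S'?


Expression 1: B ∨ (R ∧ S)
Expression 2: (B ∨ R) ∧ S
Truth table (B R S | Expr1 Expr2):
  T T T |   T     T
  T T F |   T     F   ← differ
  T F T |   T     T
  T F F |   T     F   ← differ
  F T T |   T     T
  F T F |   F     F
  F F T |   F     F
  F F F |   F     F
Counterexample: B=T, R=T, S=F gives Expr1 = T but Expr2 = F, so the expressions are NOT logically equivalent.

No


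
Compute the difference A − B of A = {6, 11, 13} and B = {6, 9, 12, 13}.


A = {6, 11, 13}
B = {6, 9, 12, 13}
Operation: difference A − B
In A but not B: 11

{11}


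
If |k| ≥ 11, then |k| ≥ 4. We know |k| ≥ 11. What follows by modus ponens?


Modus ponens: P → Q, P ⊢ Q
P: |k| ≥ 11
Q: |k| ≥ 4
We have P → Q and P is true.
By modus ponens, Q must be true.

|k| ≥ 4


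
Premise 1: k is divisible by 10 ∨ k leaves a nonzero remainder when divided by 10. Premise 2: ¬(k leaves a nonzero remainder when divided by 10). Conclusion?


Disjunctive syllogism: P ∨ Q, ¬P ⊢ Q
Disjunction: k is divisible by 10 ∨ k leaves a nonzero remainder when divided by 10
We know it is not the case that k leaves a nonzero remainder when divided by 10.
By disjunctive syllogism, the other disjunct must be true.

k is divisible by 10


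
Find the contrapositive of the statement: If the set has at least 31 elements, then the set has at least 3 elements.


Original: If the set has at least 31 elements, then the set has at least 3 elements
Contrapositive: If ¬Q, then ¬P
Negate Q: not (the set has at least 3 elements)
Negate P: not (the set has at least 31 elements)

If not (the set has at least 3 elements), then not (the set has at least 31 elements).


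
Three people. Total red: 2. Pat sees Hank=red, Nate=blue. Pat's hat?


Total red = 2, seen red = 1
Own red = 2 - 1 = 1
Pat's hat is red.

red


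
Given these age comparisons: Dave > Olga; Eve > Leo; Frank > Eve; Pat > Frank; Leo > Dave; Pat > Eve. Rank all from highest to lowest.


Constraints: Dave > Olga; Eve > Leo; Frank > Eve; Pat > Frank; Leo > Dave; Pat > Eve
Method: at each step, the next-highest is the one remaining person who never appears on the smaller side of a constraint between remaining people.
  Step 1: remaining {Olga, Frank, Pat, Eve, Dave, Leo}; on the smaller side: {Olga, Frank, Eve, Dave, Leo} → Pat is next (Pat > Frank; Pat > Eve).
  Step 2: remaining {Olga, Frank, Eve, Dave, Leo}; on the smaller side: {Olga, Eve, Dave, Leo} → Frank is next (Frank > Eve).
  Step 3: remaining {Olga, Eve, Dave, Leo}; on the smaller side: {Olga, Dave, Leo} → Eve is next (Eve > Leo).
  Step 4: remaining {Olga, Dave, Leo}; on the smaller side: {Olga, Dave} → Leo is next (Leo > Dave).
  Step 5: remaining {Olga, Dave}; on the smaller side: {Olga} → Dave is next (Dave > Olga).
  Step 6: only Olga remains → lowest.
Final ranking (highest to lowest):

Pat > Frank > Eve > Leo > Dave > Olga
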